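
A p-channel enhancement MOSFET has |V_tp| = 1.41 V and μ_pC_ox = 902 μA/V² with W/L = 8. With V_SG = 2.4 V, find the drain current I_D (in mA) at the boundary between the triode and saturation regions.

At the boundary V_SD = V_ov = V_SG − |V_tp| = 2.4 − 1.41 = 0.99 V.
k_p = μ_pC_ox · (W/L) = 7.216 mA/V².
I_D = ½ k_p V_ov² = 0.5 × 7.216 × 0.99² = 3.54 mA.

I_D = 3.54 mA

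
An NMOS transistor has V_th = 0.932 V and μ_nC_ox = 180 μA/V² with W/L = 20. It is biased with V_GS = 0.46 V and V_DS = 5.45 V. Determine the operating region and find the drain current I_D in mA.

Cutoff; I_D = 0 mA

V_GS = 0.46 V < V_th = 0.932 V, so the transistor is in cutoff.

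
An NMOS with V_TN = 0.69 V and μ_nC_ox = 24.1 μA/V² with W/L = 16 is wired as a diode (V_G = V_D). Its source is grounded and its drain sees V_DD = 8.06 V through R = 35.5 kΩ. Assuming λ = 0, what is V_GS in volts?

V_GS = 1.66 V

With gate tied to drain, V_GS = V_DS ≥ V_GS − V_TN, so the device is in saturation.
k_n = μ_nC_ox · (W/L) = 0.3856 mA/V².
KCL at the drain: ½ k_n (V_GS − V_TN)² = (V_DD − V_GS)/R.
Let x = V_GS − 0.69. Then 6.84 x² + x − 7.37 = 0, giving x = 0.967 V (positive root), so V_GS = 1.66 V.
I_D = (V_DD − V_GS)/R = (8.06 − 1.66) / 35.5 = 0.18 mA.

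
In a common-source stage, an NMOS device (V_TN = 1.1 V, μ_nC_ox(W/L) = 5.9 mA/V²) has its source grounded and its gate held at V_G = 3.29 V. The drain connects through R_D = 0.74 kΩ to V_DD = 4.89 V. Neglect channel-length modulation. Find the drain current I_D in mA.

V_GS = V_G = 3.29 V, so V_ov = 3.29 − 1.1 = 2.19 V.
Assume saturation: I_D = ½ k_n V_ov² = 0.5 × 5.9 × 2.19² = 14.1 mA, giving V_DS = V_DD − I_D R_D = 4.89 − 14.1 × 0.74 = -5.58 V.
But -5.58 V < V_ov = 2.19 V, so the device is actually in triode.
In triode I_D = k_n[V_ov V_DS − ½ V_DS²] and I_D = (V_DD − V_DS)/R_D. Equating: 2.18 V_DS² − 10.56 V_DS + 4.89 = 0, giving V_DS = 0.519 V (the root below V_ov).
I_D = (4.89 − 0.519) / 0.74 = 5.91 mA.

I_D = 5.91 mA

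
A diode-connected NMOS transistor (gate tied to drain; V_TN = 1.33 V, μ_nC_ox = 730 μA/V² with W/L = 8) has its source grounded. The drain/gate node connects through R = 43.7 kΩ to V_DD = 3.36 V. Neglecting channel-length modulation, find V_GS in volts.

With gate tied to drain, V_GS = V_DS ≥ V_GS − V_TN, so the device is in saturation.
k_n = μ_nC_ox · (W/L) = 5.84 mA/V².
KCL at the drain: ½ k_n (V_GS − V_TN)² = (V_DD − V_GS)/R.
Let x = V_GS − 1.33. Then 128 x² + x − 2.03 = 0, giving x = 0.122 V (positive root), so V_GS = 1.45 V.
I_D = (V_DD − V_GS)/R = (3.36 − 1.45) / 43.7 = 0.0437 mA.

V_GS = 1.45 V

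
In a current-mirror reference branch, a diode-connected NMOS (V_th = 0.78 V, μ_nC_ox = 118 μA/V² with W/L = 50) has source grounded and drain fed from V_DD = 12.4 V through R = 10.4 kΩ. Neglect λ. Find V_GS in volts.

With gate tied to drain, V_GS = V_DS ≥ V_GS − V_th, so the device is in saturation.
k_n = μ_nC_ox · (W/L) = 5.9 mA/V².
KCL at the drain: ½ k_n (V_GS − V_th)² = (V_DD − V_GS)/R.
Let x = V_GS − 0.78. Then 30.7 x² + x − 11.62 = 0, giving x = 0.599 V (positive root), so V_GS = 1.38 V.
I_D = (V_DD − V_GS)/R = (12.4 − 1.38) / 10.4 = 1.06 mA.

V_GS = 1.38 V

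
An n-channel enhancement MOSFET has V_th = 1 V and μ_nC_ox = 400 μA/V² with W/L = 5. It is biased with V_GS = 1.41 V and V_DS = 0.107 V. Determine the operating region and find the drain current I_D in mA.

Triode; I_D = 0.0763 mA

k_n = μ_nC_ox · (W/L) = 2 mA/V².
V_ov = V_GS − V_th = 1.41 − 1 = 0.41 V.
Since V_DS = 0.107 V < V_ov = 0.41 V, the device is in the triode region.
I_D = k_n [V_ov · V_DS − ½ V_DS²] = 2 × [0.41 × 0.107 − 0.5 × 0.107²] = 0.0763 mA.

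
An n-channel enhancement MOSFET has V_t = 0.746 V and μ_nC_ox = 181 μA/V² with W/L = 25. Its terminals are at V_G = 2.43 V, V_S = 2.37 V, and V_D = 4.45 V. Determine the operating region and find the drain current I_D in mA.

Cutoff; I_D = 0 mA

V_GS = V_G − V_S = 2.43 − 2.37 = 0.06 V; V_DS = V_D − V_S = 4.45 − 2.37 = 2.08 V.
V_GS = 0.06 V < V_t = 0.746 V, so the transistor is in cutoff.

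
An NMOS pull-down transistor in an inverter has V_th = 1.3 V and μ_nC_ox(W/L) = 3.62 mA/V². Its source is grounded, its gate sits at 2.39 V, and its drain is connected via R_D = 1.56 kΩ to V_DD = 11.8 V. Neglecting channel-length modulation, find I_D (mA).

I_D = 2.15 mA

V_GS = V_G = 2.39 V, so V_ov = 2.39 − 1.3 = 1.09 V.
Assume saturation: I_D = ½ k_n V_ov² = 0.5 × 3.62 × 1.09² = 2.15 mA, giving V_DS = V_DD − I_D R_D = 11.8 − 2.15 × 1.56 = 8.45 V.
V_DS = 8.45 V ≥ V_ov = 1.09 V, confirming saturation.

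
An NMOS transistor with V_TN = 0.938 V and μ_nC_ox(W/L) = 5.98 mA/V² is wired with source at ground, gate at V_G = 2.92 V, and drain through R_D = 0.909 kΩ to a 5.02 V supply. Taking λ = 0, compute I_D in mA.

I_D = 5.00 mA

V_GS = V_G = 2.92 V, so V_ov = 2.92 − 0.938 = 1.98 V.
Assume saturation: I_D = ½ k_n V_ov² = 0.5 × 5.98 × 1.98² = 11.7 mA, giving V_DS = V_DD − I_D R_D = 5.02 − 11.7 × 0.909 = -5.66 V.
But -5.66 V < V_ov = 1.98 V, so the device is actually in triode.
In triode I_D = k_n[V_ov V_DS − ½ V_DS²] and I_D = (V_DD − V_DS)/R_D. Equating: 2.72 V_DS² − 11.77 V_DS + 5.02 = 0, giving V_DS = 0.479 V (the root below V_ov).
I_D = (5.02 − 0.479) / 0.909 = 5 mA.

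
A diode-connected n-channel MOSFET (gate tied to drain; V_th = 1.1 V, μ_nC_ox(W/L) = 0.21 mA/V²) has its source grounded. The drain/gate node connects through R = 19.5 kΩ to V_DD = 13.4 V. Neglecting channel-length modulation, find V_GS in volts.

V_GS = 3.32 V

With gate tied to drain, V_GS = V_DS ≥ V_GS − V_th, so the device is in saturation.
KCL at the drain: ½ k_n (V_GS − V_th)² = (V_DD − V_GS)/R.
Let x = V_GS − 1.1. Then 2.05 x² + x − 12.3 = 0, giving x = 2.22 V (positive root), so V_GS = 3.32 V.
I_D = (V_DD − V_GS)/R = (13.4 − 3.32) / 19.5 = 0.517 mA.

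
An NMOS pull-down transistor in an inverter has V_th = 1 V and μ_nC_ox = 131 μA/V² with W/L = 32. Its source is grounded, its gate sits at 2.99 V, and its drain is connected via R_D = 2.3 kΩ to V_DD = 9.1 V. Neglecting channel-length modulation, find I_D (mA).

I_D = 3.73 mA

V_GS = V_G = 2.99 V, so V_ov = 2.99 − 1 = 1.99 V.
k_n = μ_nC_ox · (W/L) = 4.192 mA/V².
Assume saturation: I_D = ½ k_n V_ov² = 0.5 × 4.192 × 1.99² = 8.3 mA, giving V_DS = V_DD − I_D R_D = 9.1 − 8.3 × 2.3 = -9.99 V.
But -9.99 V < V_ov = 1.99 V, so the device is actually in triode.
In triode I_D = k_n[V_ov V_DS − ½ V_DS²] and I_D = (V_DD − V_DS)/R_D. Equating: 4.82 V_DS² − 20.19 V_DS + 9.1 = 0, giving V_DS = 0.514 V (the root below V_ov).
I_D = (9.1 − 0.514) / 2.3 = 3.73 mA.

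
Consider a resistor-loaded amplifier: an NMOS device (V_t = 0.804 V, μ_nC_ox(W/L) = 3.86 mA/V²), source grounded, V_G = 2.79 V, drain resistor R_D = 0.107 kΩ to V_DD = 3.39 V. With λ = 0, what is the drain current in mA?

V_GS = V_G = 2.79 V, so V_ov = 2.79 − 0.804 = 1.99 V.
Assume saturation: I_D = ½ k_n V_ov² = 0.5 × 3.86 × 1.99² = 7.61 mA, giving V_DS = V_DD − I_D R_D = 3.39 − 7.61 × 0.107 = 2.58 V.
V_DS = 2.58 V ≥ V_ov = 1.99 V, confirming saturation.

I_D = 7.61 mA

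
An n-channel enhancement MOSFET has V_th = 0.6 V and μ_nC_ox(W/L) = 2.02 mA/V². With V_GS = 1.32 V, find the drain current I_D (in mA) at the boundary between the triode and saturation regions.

I_D = 0.524 mA

At the boundary V_DS = V_ov = V_GS − V_th = 1.32 − 0.6 = 0.72 V.
I_D = ½ k_n V_ov² = 0.5 × 2.02 × 0.72² = 0.524 mA.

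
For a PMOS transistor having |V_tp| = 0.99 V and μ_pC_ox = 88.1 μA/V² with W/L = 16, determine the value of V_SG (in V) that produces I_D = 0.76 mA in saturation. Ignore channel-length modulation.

V_SG = 2.03 V

k_p = μ_pC_ox · (W/L) = 1.41 mA/V².
In saturation I_D = ½ k_p (V_SG − |V_tp|)², so V_SG − |V_tp| = √(2 I_D / k_p) = √(2 × 0.76 / 1.41) = 1.04 V.
V_SG = 0.99 + 1.04 = 2.03 V.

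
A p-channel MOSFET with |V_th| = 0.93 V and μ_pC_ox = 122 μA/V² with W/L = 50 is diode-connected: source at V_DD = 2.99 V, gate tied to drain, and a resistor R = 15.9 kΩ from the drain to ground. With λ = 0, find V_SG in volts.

With gate tied to drain, V_SG = V_SD ≥ V_SG − |V_th|, so the device is in saturation.
k_p = μ_pC_ox · (W/L) = 6.1 mA/V².
KCL at the drain: ½ k_p (V_SG − |V_th|)² = (V_DD − V_SG)/R.
Let x = V_SG − 0.93. Then 48.5 x² + x − 2.06 = 0, giving x = 0.196 V (positive root), so V_SG = 1.13 V.
I_D = (V_DD − V_SG)/R = (2.99 − 1.13) / 15.9 = 0.117 mA.

V_SG = 1.13 V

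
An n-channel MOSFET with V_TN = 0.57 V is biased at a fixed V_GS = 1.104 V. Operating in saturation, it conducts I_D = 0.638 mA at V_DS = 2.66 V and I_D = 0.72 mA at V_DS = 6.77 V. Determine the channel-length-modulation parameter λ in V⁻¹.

λ = 0.0341 V⁻¹

With V_GS fixed, I_D ∝ (1 + λ V_DS) in saturation, so I_D2/I_D1 = (1 + λ V_DS2)/(1 + λ V_DS1).
0.72/0.638 = 1.129 = (1 + 6.77 λ)/(1 + 2.66 λ).
Solving: λ (I_D1 V_DS2 − I_D2 V_DS1) = I_D2 − I_D1, so λ = (0.72 − 0.638) / (0.638 × 6.77 − 0.72 × 2.66) = 0.082 / 2.4 = 0.0341 V⁻¹.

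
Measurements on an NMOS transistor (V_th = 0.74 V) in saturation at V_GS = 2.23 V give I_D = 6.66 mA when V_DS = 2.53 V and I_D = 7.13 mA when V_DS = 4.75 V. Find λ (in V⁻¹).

λ = 0.0346 V⁻¹

With V_GS fixed, I_D ∝ (1 + λ V_DS) in saturation, so I_D2/I_D1 = (1 + λ V_DS2)/(1 + λ V_DS1).
7.13/6.66 = 1.071 = (1 + 4.75 λ)/(1 + 2.53 λ).
Solving: λ (I_D1 V_DS2 − I_D2 V_DS1) = I_D2 − I_D1, so λ = (7.13 − 6.66) / (6.66 × 4.75 − 7.13 × 2.53) = 0.47 / 13.6 = 0.0346 V⁻¹.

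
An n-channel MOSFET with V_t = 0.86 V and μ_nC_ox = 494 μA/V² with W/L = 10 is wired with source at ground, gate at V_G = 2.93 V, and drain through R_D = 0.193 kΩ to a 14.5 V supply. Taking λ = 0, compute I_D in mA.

I_D = 10.6 mA

V_GS = V_G = 2.93 V, so V_ov = 2.93 − 0.86 = 2.07 V.
k_n = μ_nC_ox · (W/L) = 4.94 mA/V².
Assume saturation: I_D = ½ k_n V_ov² = 0.5 × 4.94 × 2.07² = 10.6 mA, giving V_DS = V_DD − I_D R_D = 14.5 − 10.6 × 0.193 = 12.5 V.
V_DS = 12.5 V ≥ V_ov = 2.07 V, confirming saturation.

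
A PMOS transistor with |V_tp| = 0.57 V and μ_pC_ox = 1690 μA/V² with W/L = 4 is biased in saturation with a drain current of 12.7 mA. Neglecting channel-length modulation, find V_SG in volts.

V_SG = 2.51 V

k_p = μ_pC_ox · (W/L) = 6.76 mA/V².
In saturation I_D = ½ k_p (V_SG − |V_tp|)², so V_SG − |V_tp| = √(2 I_D / k_p) = √(2 × 12.7 / 6.76) = 1.94 V.
V_SG = 0.57 + 1.94 = 2.51 V.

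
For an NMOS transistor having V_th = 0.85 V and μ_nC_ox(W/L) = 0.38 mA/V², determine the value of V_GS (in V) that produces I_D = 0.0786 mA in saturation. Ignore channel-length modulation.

In saturation I_D = ½ k_n (V_GS − V_th)², so V_GS − V_th = √(2 I_D / k_n) = √(2 × 0.0786 / 0.38) = 0.643 V.
V_GS = 0.85 + 0.643 = 1.49 V.

V_GS = 1.49 V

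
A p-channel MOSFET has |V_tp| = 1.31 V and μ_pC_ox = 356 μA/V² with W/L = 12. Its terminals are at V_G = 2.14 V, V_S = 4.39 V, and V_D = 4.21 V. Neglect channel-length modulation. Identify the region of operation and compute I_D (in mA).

Triode; I_D = 0.654 mA

V_SG = V_S − V_G = 4.39 − 2.14 = 2.25 V; V_SD = V_S − V_D = 4.39 − 4.21 = 0.18 V.
k_p = μ_pC_ox · (W/L) = 4.272 mA/V².
V_ov = V_SG − |V_tp| = 2.25 − 1.31 = 0.94 V.
Since V_SD = 0.18 V < V_ov = 0.94 V, the device is in the triode region.
I_D = k_p [V_ov · V_SD − ½ V_SD²] = 4.272 × [0.94 × 0.18 − 0.5 × 0.18²] = 0.654 mA.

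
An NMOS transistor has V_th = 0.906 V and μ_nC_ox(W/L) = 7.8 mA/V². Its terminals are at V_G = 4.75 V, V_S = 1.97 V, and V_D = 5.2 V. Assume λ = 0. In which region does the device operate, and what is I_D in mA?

V_GS = V_G − V_S = 4.75 − 1.97 = 2.78 V; V_DS = V_D − V_S = 5.2 − 1.97 = 3.23 V.
V_ov = V_GS − V_th = 2.78 − 0.906 = 1.87 V.
Since V_DS = 3.23 V ≥ V_ov = 1.87 V, the device is in saturation.
I_D = ½ k_n V_ov² = 0.5 × 7.8 × 1.87² = 13.7 mA.

Saturation; I_D = 13.7 mA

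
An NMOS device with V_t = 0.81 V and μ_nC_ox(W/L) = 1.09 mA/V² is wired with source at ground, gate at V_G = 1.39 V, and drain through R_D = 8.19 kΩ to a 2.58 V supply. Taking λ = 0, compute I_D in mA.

I_D = 0.183 mA

V_GS = V_G = 1.39 V, so V_ov = 1.39 − 0.81 = 0.58 V.
Assume saturation: I_D = ½ k_n V_ov² = 0.5 × 1.09 × 0.58² = 0.183 mA, giving V_DS = V_DD − I_D R_D = 2.58 − 0.183 × 8.19 = 1.08 V.
V_DS = 1.08 V ≥ V_ov = 0.58 V, confirming saturation.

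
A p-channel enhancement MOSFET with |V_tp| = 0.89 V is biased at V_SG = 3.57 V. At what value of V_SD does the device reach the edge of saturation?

The boundary between triode and saturation is V_SD = V_SG − |V_tp| = V_ov.
V_ov = 3.57 − 0.89 = 2.68 V.

V_SD,sat = 2.68 V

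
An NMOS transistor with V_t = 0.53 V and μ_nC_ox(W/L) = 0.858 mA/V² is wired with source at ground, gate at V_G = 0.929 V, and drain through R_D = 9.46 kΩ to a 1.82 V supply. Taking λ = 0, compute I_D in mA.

I_D = 0.0683 mA

V_GS = V_G = 0.929 V, so V_ov = 0.929 − 0.53 = 0.399 V.
Assume saturation: I_D = ½ k_n V_ov² = 0.5 × 0.858 × 0.399² = 0.0683 mA, giving V_DS = V_DD − I_D R_D = 1.82 − 0.0683 × 9.46 = 1.17 V.
V_DS = 1.17 V ≥ V_ov = 0.399 V, confirming saturation.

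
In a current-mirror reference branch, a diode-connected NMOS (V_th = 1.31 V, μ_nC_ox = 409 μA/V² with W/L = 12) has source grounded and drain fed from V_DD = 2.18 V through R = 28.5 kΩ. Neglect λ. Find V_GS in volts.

V_GS = 1.41 V

With gate tied to drain, V_GS = V_DS ≥ V_GS − V_th, so the device is in saturation.
k_n = μ_nC_ox · (W/L) = 4.908 mA/V².
KCL at the drain: ½ k_n (V_GS − V_th)² = (V_DD − V_GS)/R.
Let x = V_GS − 1.31. Then 69.9 x² + x − 0.87 = 0, giving x = 0.105 V (positive root), so V_GS = 1.41 V.
I_D = (V_DD − V_GS)/R = (2.18 − 1.41) / 28.5 = 0.0269 mA.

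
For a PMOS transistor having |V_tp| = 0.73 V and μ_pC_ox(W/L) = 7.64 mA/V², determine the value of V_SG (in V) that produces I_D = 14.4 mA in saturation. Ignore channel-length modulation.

In saturation I_D = ½ k_p (V_SG − |V_tp|)², so V_SG − |V_tp| = √(2 I_D / k_p) = √(2 × 14.4 / 7.64) = 1.94 V.
V_SG = 0.73 + 1.94 = 2.67 V.

V_SG = 2.67 V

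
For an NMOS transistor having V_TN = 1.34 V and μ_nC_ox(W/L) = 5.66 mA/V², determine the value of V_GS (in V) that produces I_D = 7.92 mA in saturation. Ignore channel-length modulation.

In saturation I_D = ½ k_n (V_GS − V_TN)², so V_GS − V_TN = √(2 I_D / k_n) = √(2 × 7.92 / 5.66) = 1.67 V.
V_GS = 1.34 + 1.67 = 3.01 V.

V_GS = 3.01 V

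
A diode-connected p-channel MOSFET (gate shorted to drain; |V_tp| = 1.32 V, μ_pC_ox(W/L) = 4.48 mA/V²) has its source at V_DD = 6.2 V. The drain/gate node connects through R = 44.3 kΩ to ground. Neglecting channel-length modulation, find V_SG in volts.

V_SG = 1.54 V

With gate tied to drain, V_SG = V_SD ≥ V_SG − |V_tp|, so the device is in saturation.
KCL at the drain: ½ k_p (V_SG − |V_tp|)² = (V_DD − V_SG)/R.
Let x = V_SG − 1.32. Then 99.2 x² + x − 4.88 = 0, giving x = 0.217 V (positive root), so V_SG = 1.54 V.
I_D = (V_DD − V_SG)/R = (6.2 − 1.54) / 44.3 = 0.105 mA.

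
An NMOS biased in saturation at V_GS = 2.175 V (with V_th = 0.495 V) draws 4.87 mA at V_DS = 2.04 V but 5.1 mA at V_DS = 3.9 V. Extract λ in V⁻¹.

λ = 0.0268 V⁻¹

With V_GS fixed, I_D ∝ (1 + λ V_DS) in saturation, so I_D2/I_D1 = (1 + λ V_DS2)/(1 + λ V_DS1).
5.1/4.87 = 1.047 = (1 + 3.9 λ)/(1 + 2.04 λ).
Solving: λ (I_D1 V_DS2 − I_D2 V_DS1) = I_D2 − I_D1, so λ = (5.1 − 4.87) / (4.87 × 3.9 − 5.1 × 2.04) = 0.23 / 8.59 = 0.0268 V⁻¹.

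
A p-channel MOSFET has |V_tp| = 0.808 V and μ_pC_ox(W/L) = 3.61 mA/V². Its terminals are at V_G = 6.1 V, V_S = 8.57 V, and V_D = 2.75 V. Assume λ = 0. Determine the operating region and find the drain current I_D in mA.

Saturation; I_D = 4.99 mA

V_SG = V_S − V_G = 8.57 − 6.1 = 2.47 V; V_SD = V_S − V_D = 8.57 − 2.75 = 5.82 V.
V_ov = V_SG − |V_tp| = 2.47 − 0.808 = 1.66 V.
Since V_SD = 5.82 V ≥ V_ov = 1.66 V, the device is in saturation.
I_D = ½ k_p V_ov² = 0.5 × 3.61 × 1.66² = 4.99 mA.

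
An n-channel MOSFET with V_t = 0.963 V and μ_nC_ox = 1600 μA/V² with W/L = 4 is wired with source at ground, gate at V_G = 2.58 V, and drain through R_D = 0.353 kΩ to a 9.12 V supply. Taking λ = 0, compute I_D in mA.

I_D = 8.37 mA

V_GS = V_G = 2.58 V, so V_ov = 2.58 − 0.963 = 1.62 V.
k_n = μ_nC_ox · (W/L) = 6.4 mA/V².
Assume saturation: I_D = ½ k_n V_ov² = 0.5 × 6.4 × 1.62² = 8.37 mA, giving V_DS = V_DD − I_D R_D = 9.12 − 8.37 × 0.353 = 6.17 V.
V_DS = 6.17 V ≥ V_ov = 1.62 V, confirming saturation.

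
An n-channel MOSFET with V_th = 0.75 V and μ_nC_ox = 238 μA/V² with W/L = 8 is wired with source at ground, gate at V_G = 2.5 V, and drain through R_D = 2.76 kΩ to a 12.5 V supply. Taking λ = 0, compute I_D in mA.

I_D = 2.92 mA

V_GS = V_G = 2.5 V, so V_ov = 2.5 − 0.75 = 1.75 V.
k_n = μ_nC_ox · (W/L) = 1.904 mA/V².
Assume saturation: I_D = ½ k_n V_ov² = 0.5 × 1.904 × 1.75² = 2.92 mA, giving V_DS = V_DD − I_D R_D = 12.5 − 2.92 × 2.76 = 4.45 V.
V_DS = 4.45 V ≥ V_ov = 1.75 V, confirming saturation.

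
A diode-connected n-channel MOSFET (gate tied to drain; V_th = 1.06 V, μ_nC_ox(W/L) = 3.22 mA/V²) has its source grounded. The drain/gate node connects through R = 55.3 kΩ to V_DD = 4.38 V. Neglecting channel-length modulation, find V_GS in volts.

With gate tied to drain, V_GS = V_DS ≥ V_GS − V_th, so the device is in saturation.
KCL at the drain: ½ k_n (V_GS − V_th)² = (V_DD − V_GS)/R.
Let x = V_GS − 1.06. Then 89 x² + x − 3.32 = 0, giving x = 0.188 V (positive root), so V_GS = 1.25 V.
I_D = (V_DD − V_GS)/R = (4.38 − 1.25) / 55.3 = 0.0566 mA.

V_GS = 1.25 V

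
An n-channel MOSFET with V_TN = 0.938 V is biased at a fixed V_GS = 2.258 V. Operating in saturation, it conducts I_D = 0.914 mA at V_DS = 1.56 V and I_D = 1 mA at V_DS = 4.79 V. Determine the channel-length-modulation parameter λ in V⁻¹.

λ = 0.0305 V⁻¹

With V_GS fixed, I_D ∝ (1 + λ V_DS) in saturation, so I_D2/I_D1 = (1 + λ V_DS2)/(1 + λ V_DS1).
1/0.914 = 1.094 = (1 + 4.79 λ)/(1 + 1.56 λ).
Solving: λ (I_D1 V_DS2 − I_D2 V_DS1) = I_D2 − I_D1, so λ = (1 − 0.914) / (0.914 × 4.79 − 1 × 1.56) = 0.086 / 2.82 = 0.0305 V⁻¹.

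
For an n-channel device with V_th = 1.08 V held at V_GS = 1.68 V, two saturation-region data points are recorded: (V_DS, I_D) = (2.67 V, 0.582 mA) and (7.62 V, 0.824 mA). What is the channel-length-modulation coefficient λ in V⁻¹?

λ = 0.108 V⁻¹

With V_GS fixed, I_D ∝ (1 + λ V_DS) in saturation, so I_D2/I_D1 = (1 + λ V_DS2)/(1 + λ V_DS1).
0.824/0.582 = 1.416 = (1 + 7.62 λ)/(1 + 2.67 λ).
Solving: λ (I_D1 V_DS2 − I_D2 V_DS1) = I_D2 − I_D1, so λ = (0.824 − 0.582) / (0.582 × 7.62 − 0.824 × 2.67) = 0.242 / 2.23 = 0.108 V⁻¹.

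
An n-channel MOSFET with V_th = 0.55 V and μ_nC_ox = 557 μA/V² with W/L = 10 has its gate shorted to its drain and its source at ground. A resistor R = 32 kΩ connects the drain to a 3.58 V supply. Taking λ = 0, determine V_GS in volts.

V_GS = 0.729 V

With gate tied to drain, V_GS = V_DS ≥ V_GS − V_th, so the device is in saturation.
k_n = μ_nC_ox · (W/L) = 5.57 mA/V².
KCL at the drain: ½ k_n (V_GS − V_th)² = (V_DD − V_GS)/R.
Let x = V_GS − 0.55. Then 89.1 x² + x − 3.03 = 0, giving x = 0.179 V (positive root), so V_GS = 0.729 V.
I_D = (V_DD − V_GS)/R = (3.58 − 0.729) / 32 = 0.0891 mA.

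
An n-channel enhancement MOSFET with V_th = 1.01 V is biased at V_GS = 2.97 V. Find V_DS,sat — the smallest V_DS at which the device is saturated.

The boundary between triode and saturation is V_DS = V_GS − V_th = V_ov.
V_ov = 2.97 − 1.01 = 1.96 V.

V_DS,sat = 1.96 V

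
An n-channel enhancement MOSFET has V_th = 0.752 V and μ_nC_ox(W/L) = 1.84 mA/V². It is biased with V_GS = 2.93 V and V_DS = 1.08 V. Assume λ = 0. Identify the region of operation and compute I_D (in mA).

V_ov = V_GS − V_th = 2.93 − 0.752 = 2.18 V.
Since V_DS = 1.08 V < V_ov = 2.18 V, the device is in the triode region.
I_D = k_n [V_ov · V_DS − ½ V_DS²] = 1.84 × [2.18 × 1.08 − 0.5 × 1.08²] = 3.26 mA.

Triode; I_D = 3.26 mA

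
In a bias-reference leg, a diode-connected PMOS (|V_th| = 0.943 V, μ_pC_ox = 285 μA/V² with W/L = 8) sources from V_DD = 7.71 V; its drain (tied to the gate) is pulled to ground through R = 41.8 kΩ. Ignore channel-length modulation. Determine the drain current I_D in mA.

I_D = 0.153 mA

With gate tied to drain, V_SG = V_SD ≥ V_SG − |V_th|, so the device is in saturation.
k_p = μ_pC_ox · (W/L) = 2.28 mA/V².
KCL at the drain: ½ k_p (V_SG − |V_th|)² = (V_DD − V_SG)/R.
Let x = V_SG − 0.943. Then 47.7 x² + x − 6.767 = 0, giving x = 0.366 V (positive root), so V_SG = 1.31 V.
I_D = (V_DD − V_SG)/R = (7.71 − 1.31) / 41.8 = 0.153 mA.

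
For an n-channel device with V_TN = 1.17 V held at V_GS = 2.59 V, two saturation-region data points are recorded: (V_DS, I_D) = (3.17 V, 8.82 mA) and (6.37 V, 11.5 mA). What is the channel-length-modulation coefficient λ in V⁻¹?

λ = 0.136 V⁻¹

With V_GS fixed, I_D ∝ (1 + λ V_DS) in saturation, so I_D2/I_D1 = (1 + λ V_DS2)/(1 + λ V_DS1).
11.5/8.82 = 1.304 = (1 + 6.37 λ)/(1 + 3.17 λ).
Solving: λ (I_D1 V_DS2 − I_D2 V_DS1) = I_D2 − I_D1, so λ = (11.5 − 8.82) / (8.82 × 6.37 − 11.5 × 3.17) = 2.68 / 19.7 = 0.136 V⁻¹.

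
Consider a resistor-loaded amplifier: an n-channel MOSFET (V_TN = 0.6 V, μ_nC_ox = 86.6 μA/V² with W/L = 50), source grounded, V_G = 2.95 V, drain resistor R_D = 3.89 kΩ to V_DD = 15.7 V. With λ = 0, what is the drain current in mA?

I_D = 3.93 mA

V_GS = V_G = 2.95 V, so V_ov = 2.95 − 0.6 = 2.35 V.
k_n = μ_nC_ox · (W/L) = 4.33 mA/V².
Assume saturation: I_D = ½ k_n V_ov² = 0.5 × 4.33 × 2.35² = 12 mA, giving V_DS = V_DD − I_D R_D = 15.7 − 12 × 3.89 = -30.8 V.
But -30.8 V < V_ov = 2.35 V, so the device is actually in triode.
In triode I_D = k_n[V_ov V_DS − ½ V_DS²] and I_D = (V_DD − V_DS)/R_D. Equating: 8.42 V_DS² − 40.58 V_DS + 15.7 = 0, giving V_DS = 0.424 V (the root below V_ov).
I_D = (15.7 − 0.424) / 3.89 = 3.93 mA.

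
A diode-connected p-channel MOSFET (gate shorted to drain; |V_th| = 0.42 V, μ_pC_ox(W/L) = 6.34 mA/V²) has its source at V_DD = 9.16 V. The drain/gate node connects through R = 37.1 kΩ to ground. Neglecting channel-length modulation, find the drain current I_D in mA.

With gate tied to drain, V_SG = V_SD ≥ V_SG − |V_th|, so the device is in saturation.
KCL at the drain: ½ k_p (V_SG − |V_th|)² = (V_DD − V_SG)/R.
Let x = V_SG − 0.42. Then 118 x² + x − 8.74 = 0, giving x = 0.268 V (positive root), so V_SG = 0.688 V.
I_D = (V_DD − V_SG)/R = (9.16 − 0.688) / 37.1 = 0.228 mA.

I_D = 0.228 mA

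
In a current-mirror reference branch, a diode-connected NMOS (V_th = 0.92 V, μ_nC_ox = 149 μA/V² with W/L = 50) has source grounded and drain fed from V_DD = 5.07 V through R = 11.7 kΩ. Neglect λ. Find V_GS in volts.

With gate tied to drain, V_GS = V_DS ≥ V_GS − V_th, so the device is in saturation.
k_n = μ_nC_ox · (W/L) = 7.45 mA/V².
KCL at the drain: ½ k_n (V_GS − V_th)² = (V_DD − V_GS)/R.
Let x = V_GS − 0.92. Then 43.6 x² + x − 4.15 = 0, giving x = 0.297 V (positive root), so V_GS = 1.22 V.
I_D = (V_DD − V_GS)/R = (5.07 − 1.22) / 11.7 = 0.329 mA.

V_GS = 1.22 V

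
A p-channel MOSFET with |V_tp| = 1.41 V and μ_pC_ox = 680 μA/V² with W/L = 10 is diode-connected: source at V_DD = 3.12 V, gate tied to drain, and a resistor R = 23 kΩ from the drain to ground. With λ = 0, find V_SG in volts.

With gate tied to drain, V_SG = V_SD ≥ V_SG − |V_tp|, so the device is in saturation.
k_p = μ_pC_ox · (W/L) = 6.8 mA/V².
KCL at the drain: ½ k_p (V_SG − |V_tp|)² = (V_DD − V_SG)/R.
Let x = V_SG − 1.41. Then 78.2 x² + x − 1.71 = 0, giving x = 0.142 V (positive root), so V_SG = 1.55 V.
I_D = (V_DD − V_SG)/R = (3.12 − 1.55) / 23 = 0.0682 mA.

V_SG = 1.55 V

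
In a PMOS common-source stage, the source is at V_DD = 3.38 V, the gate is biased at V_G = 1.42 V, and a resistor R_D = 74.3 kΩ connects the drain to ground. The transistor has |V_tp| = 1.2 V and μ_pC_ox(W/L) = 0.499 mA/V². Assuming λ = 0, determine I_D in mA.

I_D = 0.0438 mA

V_SG = V_DD − V_G = 3.38 − 1.42 = 1.96 V, so V_ov = 1.96 − 1.2 = 0.76 V.
Assume saturation: I_D = ½ k_p V_ov² = 0.5 × 0.499 × 0.76² = 0.144 mA, giving V_SD = V_DD − I_D R_D = 3.38 − 0.144 × 74.3 = -7.33 V.
But -7.33 V < V_ov = 0.76 V, so the device is actually in triode.
In triode I_D = k_p[V_ov V_SD − ½ V_SD²] and I_D = (V_DD − V_SD)/R_D. Equating: 18.5 V_SD² − 29.18 V_SD + 3.38 = 0, giving V_SD = 0.126 V (the root below V_ov).
I_D = (3.38 − 0.126) / 74.3 = 0.0438 mA.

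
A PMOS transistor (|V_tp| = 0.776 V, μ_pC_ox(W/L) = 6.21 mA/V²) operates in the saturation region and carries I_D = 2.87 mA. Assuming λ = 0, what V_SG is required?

V_SG = 1.74 V

In saturation I_D = ½ k_p (V_SG − |V_tp|)², so V_SG − |V_tp| = √(2 I_D / k_p) = √(2 × 2.87 / 6.21) = 0.961 V.
V_SG = 0.776 + 0.961 = 1.74 V.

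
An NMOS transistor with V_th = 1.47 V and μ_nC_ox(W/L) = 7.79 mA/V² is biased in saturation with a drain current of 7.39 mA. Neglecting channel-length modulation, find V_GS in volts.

In saturation I_D = ½ k_n (V_GS − V_th)², so V_GS − V_th = √(2 I_D / k_n) = √(2 × 7.39 / 7.79) = 1.38 V.
V_GS = 1.47 + 1.38 = 2.85 V.

V_GS = 2.85 V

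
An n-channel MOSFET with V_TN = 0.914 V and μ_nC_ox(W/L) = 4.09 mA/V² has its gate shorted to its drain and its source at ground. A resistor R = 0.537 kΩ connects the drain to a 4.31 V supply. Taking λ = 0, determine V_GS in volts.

With gate tied to drain, V_GS = V_DS ≥ V_GS − V_TN, so the device is in saturation.
KCL at the drain: ½ k_n (V_GS − V_TN)² = (V_DD − V_GS)/R.
Let x = V_GS − 0.914. Then 1.1 x² + x − 3.396 = 0, giving x = 1.36 V (positive root), so V_GS = 2.28 V.
I_D = (V_DD − V_GS)/R = (4.31 − 2.28) / 0.537 = 3.79 mA.

V_GS = 2.28 V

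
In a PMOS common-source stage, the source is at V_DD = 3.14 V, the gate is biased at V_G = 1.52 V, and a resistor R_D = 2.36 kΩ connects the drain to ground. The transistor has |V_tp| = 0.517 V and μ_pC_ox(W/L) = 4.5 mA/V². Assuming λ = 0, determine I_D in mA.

I_D = 1.21 mA

V_SG = V_DD − V_G = 3.14 − 1.52 = 1.62 V, so V_ov = 1.62 − 0.517 = 1.1 V.
Assume saturation: I_D = ½ k_p V_ov² = 0.5 × 4.5 × 1.1² = 2.74 mA, giving V_SD = V_DD − I_D R_D = 3.14 − 2.74 × 2.36 = -3.32 V.
But -3.32 V < V_ov = 1.1 V, so the device is actually in triode.
In triode I_D = k_p[V_ov V_SD − ½ V_SD²] and I_D = (V_DD − V_SD)/R_D. Equating: 5.31 V_SD² − 12.71 V_SD + 3.14 = 0, giving V_SD = 0.28 V (the root below V_ov).
I_D = (3.14 − 0.28) / 2.36 = 1.21 mA.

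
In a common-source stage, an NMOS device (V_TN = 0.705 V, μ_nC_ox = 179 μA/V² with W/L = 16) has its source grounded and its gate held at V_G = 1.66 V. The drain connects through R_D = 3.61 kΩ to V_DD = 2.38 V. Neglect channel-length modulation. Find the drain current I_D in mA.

I_D = 0.591 mA

V_GS = V_G = 1.66 V, so V_ov = 1.66 − 0.705 = 0.955 V.
k_n = μ_nC_ox · (W/L) = 2.864 mA/V².
Assume saturation: I_D = ½ k_n V_ov² = 0.5 × 2.864 × 0.955² = 1.31 mA, giving V_DS = V_DD − I_D R_D = 2.38 − 1.31 × 3.61 = -2.33 V.
But -2.33 V < V_ov = 0.955 V, so the device is actually in triode.
In triode I_D = k_n[V_ov V_DS − ½ V_DS²] and I_D = (V_DD − V_DS)/R_D. Equating: 5.17 V_DS² − 10.87 V_DS + 2.38 = 0, giving V_DS = 0.248 V (the root below V_ov).
I_D = (2.38 − 0.248) / 3.61 = 0.591 mA.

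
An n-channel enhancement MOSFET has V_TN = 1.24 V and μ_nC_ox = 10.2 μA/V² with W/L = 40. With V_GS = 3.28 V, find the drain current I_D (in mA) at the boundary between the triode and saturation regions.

I_D = 0.849 mA

At the boundary V_DS = V_ov = V_GS − V_TN = 3.28 − 1.24 = 2.04 V.
k_n = μ_nC_ox · (W/L) = 0.408 mA/V².
I_D = ½ k_n V_ov² = 0.5 × 0.408 × 2.04² = 0.849 mA.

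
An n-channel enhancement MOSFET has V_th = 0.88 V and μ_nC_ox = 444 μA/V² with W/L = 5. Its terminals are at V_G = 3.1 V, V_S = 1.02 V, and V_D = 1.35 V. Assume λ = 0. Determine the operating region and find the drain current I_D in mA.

Triode; I_D = 0.758 mA

V_GS = V_G − V_S = 3.1 − 1.02 = 2.08 V; V_DS = V_D − V_S = 1.35 − 1.02 = 0.33 V.
k_n = μ_nC_ox · (W/L) = 2.22 mA/V².
V_ov = V_GS − V_th = 2.08 − 0.88 = 1.2 V.
Since V_DS = 0.33 V < V_ov = 1.2 V, the device is in the triode region.
I_D = k_n [V_ov · V_DS − ½ V_DS²] = 2.22 × [1.2 × 0.33 − 0.5 × 0.33²] = 0.758 mA.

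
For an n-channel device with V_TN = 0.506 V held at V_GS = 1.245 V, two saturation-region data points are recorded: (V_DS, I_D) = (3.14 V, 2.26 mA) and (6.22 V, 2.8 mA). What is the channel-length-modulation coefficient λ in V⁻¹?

With V_GS fixed, I_D ∝ (1 + λ V_DS) in saturation, so I_D2/I_D1 = (1 + λ V_DS2)/(1 + λ V_DS1).
2.8/2.26 = 1.239 = (1 + 6.22 λ)/(1 + 3.14 λ).
Solving: λ (I_D1 V_DS2 − I_D2 V_DS1) = I_D2 − I_D1, so λ = (2.8 − 2.26) / (2.26 × 6.22 − 2.8 × 3.14) = 0.54 / 5.27 = 0.103 V⁻¹.

λ = 0.103 V⁻¹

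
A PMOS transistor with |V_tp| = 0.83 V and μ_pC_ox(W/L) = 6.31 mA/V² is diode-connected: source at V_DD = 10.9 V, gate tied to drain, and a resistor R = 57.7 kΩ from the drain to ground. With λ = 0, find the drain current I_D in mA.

I_D = 0.170 mA

With gate tied to drain, V_SG = V_SD ≥ V_SG − |V_tp|, so the device is in saturation.
KCL at the drain: ½ k_p (V_SG − |V_tp|)² = (V_DD − V_SG)/R.
Let x = V_SG − 0.83. Then 182 x² + x − 10.07 = 0, giving x = 0.232 V (positive root), so V_SG = 1.06 V.
I_D = (V_DD − V_SG)/R = (10.9 − 1.06) / 57.7 = 0.17 mA.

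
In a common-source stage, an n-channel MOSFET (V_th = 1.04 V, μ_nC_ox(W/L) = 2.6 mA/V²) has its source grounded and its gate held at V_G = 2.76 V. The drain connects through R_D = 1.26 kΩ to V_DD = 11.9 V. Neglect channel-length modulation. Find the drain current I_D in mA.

I_D = 3.85 mA

V_GS = V_G = 2.76 V, so V_ov = 2.76 − 1.04 = 1.72 V.
Assume saturation: I_D = ½ k_n V_ov² = 0.5 × 2.6 × 1.72² = 3.85 mA, giving V_DS = V_DD − I_D R_D = 11.9 − 3.85 × 1.26 = 7.05 V.
V_DS = 7.05 V ≥ V_ov = 1.72 V, confirming saturation.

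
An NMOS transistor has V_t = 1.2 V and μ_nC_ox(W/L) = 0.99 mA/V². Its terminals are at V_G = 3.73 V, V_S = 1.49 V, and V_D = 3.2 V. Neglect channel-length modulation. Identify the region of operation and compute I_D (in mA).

V_GS = V_G − V_S = 3.73 − 1.49 = 2.24 V; V_DS = V_D − V_S = 3.2 − 1.49 = 1.71 V.
V_ov = V_GS − V_t = 2.24 − 1.2 = 1.04 V.
Since V_DS = 1.71 V ≥ V_ov = 1.04 V, the device is in saturation.
I_D = ½ k_n V_ov² = 0.5 × 0.99 × 1.04² = 0.535 mA.

Saturation; I_D = 0.535 mA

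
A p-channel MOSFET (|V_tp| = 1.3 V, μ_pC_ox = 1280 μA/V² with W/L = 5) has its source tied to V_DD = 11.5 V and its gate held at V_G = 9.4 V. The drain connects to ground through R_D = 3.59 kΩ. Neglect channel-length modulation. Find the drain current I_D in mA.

I_D = 2.05 mA

V_SG = V_DD − V_G = 11.5 − 9.4 = 2.1 V, so V_ov = 2.1 − 1.3 = 0.8 V.
k_p = μ_pC_ox · (W/L) = 6.4 mA/V².
Assume saturation: I_D = ½ k_p V_ov² = 0.5 × 6.4 × 0.8² = 2.05 mA, giving V_SD = V_DD − I_D R_D = 11.5 − 2.05 × 3.59 = 4.15 V.
V_SD = 4.15 V ≥ V_ov = 0.8 V, confirming saturation.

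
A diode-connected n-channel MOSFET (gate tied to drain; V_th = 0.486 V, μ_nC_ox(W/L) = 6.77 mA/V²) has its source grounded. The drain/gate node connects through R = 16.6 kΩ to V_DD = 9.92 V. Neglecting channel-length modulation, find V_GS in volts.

V_GS = 0.887 V

With gate tied to drain, V_GS = V_DS ≥ V_GS − V_th, so the device is in saturation.
KCL at the drain: ½ k_n (V_GS − V_th)² = (V_DD − V_GS)/R.
Let x = V_GS − 0.486. Then 56.2 x² + x − 9.434 = 0, giving x = 0.401 V (positive root), so V_GS = 0.887 V.
I_D = (V_DD − V_GS)/R = (9.92 − 0.887) / 16.6 = 0.544 mA.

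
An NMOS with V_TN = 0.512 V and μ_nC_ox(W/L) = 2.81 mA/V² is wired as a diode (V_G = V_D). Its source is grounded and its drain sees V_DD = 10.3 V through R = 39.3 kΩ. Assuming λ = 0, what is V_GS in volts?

With gate tied to drain, V_GS = V_DS ≥ V_GS − V_TN, so the device is in saturation.
KCL at the drain: ½ k_n (V_GS − V_TN)² = (V_DD − V_GS)/R.
Let x = V_GS − 0.512. Then 55.2 x² + x − 9.788 = 0, giving x = 0.412 V (positive root), so V_GS = 0.924 V.
I_D = (V_DD − V_GS)/R = (10.3 − 0.924) / 39.3 = 0.239 mA.

V_GS = 0.924 V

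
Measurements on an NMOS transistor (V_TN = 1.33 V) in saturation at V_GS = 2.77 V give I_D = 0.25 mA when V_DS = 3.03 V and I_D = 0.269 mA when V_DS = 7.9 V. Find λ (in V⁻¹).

With V_GS fixed, I_D ∝ (1 + λ V_DS) in saturation, so I_D2/I_D1 = (1 + λ V_DS2)/(1 + λ V_DS1).
0.269/0.25 = 1.076 = (1 + 7.9 λ)/(1 + 3.03 λ).
Solving: λ (I_D1 V_DS2 − I_D2 V_DS1) = I_D2 − I_D1, so λ = (0.269 − 0.25) / (0.25 × 7.9 − 0.269 × 3.03) = 0.019 / 1.16 = 0.0164 V⁻¹.

λ = 0.0164 V⁻¹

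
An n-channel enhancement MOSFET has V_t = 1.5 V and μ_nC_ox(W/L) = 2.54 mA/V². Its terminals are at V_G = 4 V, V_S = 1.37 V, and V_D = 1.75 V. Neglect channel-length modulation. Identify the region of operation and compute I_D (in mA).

Triode; I_D = 0.907 mA

V_GS = V_G − V_S = 4 − 1.37 = 2.63 V; V_DS = V_D − V_S = 1.75 − 1.37 = 0.38 V.
V_ov = V_GS − V_t = 2.63 − 1.5 = 1.13 V.
Since V_DS = 0.38 V < V_ov = 1.13 V, the device is in the triode region.
I_D = k_n [V_ov · V_DS − ½ V_DS²] = 2.54 × [1.13 × 0.38 − 0.5 × 0.38²] = 0.907 mA.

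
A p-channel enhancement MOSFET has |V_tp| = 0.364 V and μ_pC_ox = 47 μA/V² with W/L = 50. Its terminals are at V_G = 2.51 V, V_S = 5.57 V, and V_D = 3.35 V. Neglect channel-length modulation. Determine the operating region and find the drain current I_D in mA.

Triode; I_D = 8.27 mA

V_SG = V_S − V_G = 5.57 − 2.51 = 3.06 V; V_SD = V_S − V_D = 5.57 − 3.35 = 2.22 V.
k_p = μ_pC_ox · (W/L) = 2.35 mA/V².
V_ov = V_SG − |V_tp| = 3.06 − 0.364 = 2.7 V.
Since V_SD = 2.22 V < V_ov = 2.7 V, the device is in the triode region.
I_D = k_p [V_ov · V_SD − ½ V_SD²] = 2.35 × [2.7 × 2.22 − 0.5 × 2.22²] = 8.27 mA.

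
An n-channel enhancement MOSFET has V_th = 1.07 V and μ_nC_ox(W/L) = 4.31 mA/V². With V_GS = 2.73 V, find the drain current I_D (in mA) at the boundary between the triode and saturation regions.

I_D = 5.94 mA

At the boundary V_DS = V_ov = V_GS − V_th = 2.73 − 1.07 = 1.66 V.
I_D = ½ k_n V_ov² = 0.5 × 4.31 × 1.66² = 5.94 mA.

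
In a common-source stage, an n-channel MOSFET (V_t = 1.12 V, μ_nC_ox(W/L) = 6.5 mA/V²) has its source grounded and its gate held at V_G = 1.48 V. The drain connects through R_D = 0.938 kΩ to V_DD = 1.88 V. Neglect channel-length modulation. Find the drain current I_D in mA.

I_D = 0.421 mA

V_GS = V_G = 1.48 V, so V_ov = 1.48 − 1.12 = 0.36 V.
Assume saturation: I_D = ½ k_n V_ov² = 0.5 × 6.5 × 0.36² = 0.421 mA, giving V_DS = V_DD − I_D R_D = 1.88 − 0.421 × 0.938 = 1.48 V.
V_DS = 1.48 V ≥ V_ov = 0.36 V, confirming saturation.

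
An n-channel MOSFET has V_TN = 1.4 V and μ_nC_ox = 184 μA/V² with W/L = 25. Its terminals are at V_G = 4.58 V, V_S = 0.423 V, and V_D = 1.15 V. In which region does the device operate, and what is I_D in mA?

Triode; I_D = 8.00 mA

V_GS = V_G − V_S = 4.58 − 0.423 = 4.16 V; V_DS = V_D − V_S = 1.15 − 0.423 = 0.727 V.
k_n = μ_nC_ox · (W/L) = 4.6 mA/V².
V_ov = V_GS − V_TN = 4.16 − 1.4 = 2.76 V.
Since V_DS = 0.727 V < V_ov = 2.76 V, the device is in the triode region.
I_D = k_n [V_ov · V_DS − ½ V_DS²] = 4.6 × [2.76 × 0.727 − 0.5 × 0.727²] = 8 mA.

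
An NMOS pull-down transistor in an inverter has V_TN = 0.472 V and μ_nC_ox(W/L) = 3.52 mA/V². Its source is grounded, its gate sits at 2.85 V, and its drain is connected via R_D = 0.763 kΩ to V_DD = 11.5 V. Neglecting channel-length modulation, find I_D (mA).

I_D = 9.95 mA

V_GS = V_G = 2.85 V, so V_ov = 2.85 − 0.472 = 2.38 V.
Assume saturation: I_D = ½ k_n V_ov² = 0.5 × 3.52 × 2.38² = 9.95 mA, giving V_DS = V_DD − I_D R_D = 11.5 − 9.95 × 0.763 = 3.91 V.
V_DS = 3.91 V ≥ V_ov = 2.38 V, confirming saturation.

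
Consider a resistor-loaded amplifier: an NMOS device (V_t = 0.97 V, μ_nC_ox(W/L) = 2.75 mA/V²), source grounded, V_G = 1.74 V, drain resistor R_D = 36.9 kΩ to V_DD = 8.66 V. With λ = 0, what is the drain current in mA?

I_D = 0.231 mA

V_GS = V_G = 1.74 V, so V_ov = 1.74 − 0.97 = 0.77 V.
Assume saturation: I_D = ½ k_n V_ov² = 0.5 × 2.75 × 0.77² = 0.815 mA, giving V_DS = V_DD − I_D R_D = 8.66 − 0.815 × 36.9 = -21.4 V.
But -21.4 V < V_ov = 0.77 V, so the device is actually in triode.
In triode I_D = k_n[V_ov V_DS − ½ V_DS²] and I_D = (V_DD − V_DS)/R_D. Equating: 50.7 V_DS² − 79.14 V_DS + 8.66 = 0, giving V_DS = 0.118 V (the root below V_ov).
I_D = (8.66 − 0.118) / 36.9 = 0.231 mA.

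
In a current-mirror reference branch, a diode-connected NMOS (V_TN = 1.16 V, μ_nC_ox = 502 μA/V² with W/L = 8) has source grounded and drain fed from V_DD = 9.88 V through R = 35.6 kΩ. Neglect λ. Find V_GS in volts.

V_GS = 1.50 V

With gate tied to drain, V_GS = V_DS ≥ V_GS − V_TN, so the device is in saturation.
k_n = μ_nC_ox · (W/L) = 4.016 mA/V².
KCL at the drain: ½ k_n (V_GS − V_TN)² = (V_DD − V_GS)/R.
Let x = V_GS − 1.16. Then 71.5 x² + x − 8.72 = 0, giving x = 0.342 V (positive root), so V_GS = 1.5 V.
I_D = (V_DD − V_GS)/R = (9.88 − 1.5) / 35.6 = 0.235 mA.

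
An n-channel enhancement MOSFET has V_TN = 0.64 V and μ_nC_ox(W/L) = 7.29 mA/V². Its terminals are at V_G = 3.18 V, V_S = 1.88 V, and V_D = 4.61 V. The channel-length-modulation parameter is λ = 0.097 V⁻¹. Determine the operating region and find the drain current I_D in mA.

Saturation; I_D = 2.01 mA

V_GS = V_G − V_S = 3.18 − 1.88 = 1.3 V; V_DS = V_D − V_S = 4.61 − 1.88 = 2.73 V.
V_ov = V_GS − V_TN = 1.3 − 0.64 = 0.66 V.
Since V_DS = 2.73 V ≥ V_ov = 0.66 V, the device is in saturation.
I_D = ½ k_n V_ov² (1 + λ V_DS) = 0.5 × 7.29 × 0.66² × (1 + 0.097 × 2.73) = 2.01 mA.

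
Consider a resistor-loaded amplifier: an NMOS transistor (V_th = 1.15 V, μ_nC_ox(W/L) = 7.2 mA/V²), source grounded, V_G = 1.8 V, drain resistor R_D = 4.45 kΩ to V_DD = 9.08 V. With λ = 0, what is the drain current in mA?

I_D = 1.52 mA

V_GS = V_G = 1.8 V, so V_ov = 1.8 − 1.15 = 0.65 V.
Assume saturation: I_D = ½ k_n V_ov² = 0.5 × 7.2 × 0.65² = 1.52 mA, giving V_DS = V_DD − I_D R_D = 9.08 − 1.52 × 4.45 = 2.31 V.
V_DS = 2.31 V ≥ V_ov = 0.65 V, confirming saturation.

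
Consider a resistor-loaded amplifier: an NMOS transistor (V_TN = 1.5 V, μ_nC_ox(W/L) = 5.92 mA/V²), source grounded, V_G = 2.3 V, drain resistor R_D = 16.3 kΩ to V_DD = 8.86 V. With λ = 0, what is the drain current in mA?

I_D = 0.536 mA

V_GS = V_G = 2.3 V, so V_ov = 2.3 − 1.5 = 0.8 V.
Assume saturation: I_D = ½ k_n V_ov² = 0.5 × 5.92 × 0.8² = 1.89 mA, giving V_DS = V_DD − I_D R_D = 8.86 − 1.89 × 16.3 = -22 V.
But -22 V < V_ov = 0.8 V, so the device is actually in triode.
In triode I_D = k_n[V_ov V_DS − ½ V_DS²] and I_D = (V_DD − V_DS)/R_D. Equating: 48.2 V_DS² − 78.2 V_DS + 8.86 = 0, giving V_DS = 0.123 V (the root below V_ov).
I_D = (8.86 − 0.123) / 16.3 = 0.536 mA.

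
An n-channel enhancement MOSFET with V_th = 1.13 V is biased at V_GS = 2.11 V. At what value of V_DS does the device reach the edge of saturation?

The boundary between triode and saturation is V_DS = V_GS − V_th = V_ov.
V_ov = 2.11 − 1.13 = 0.98 V.

V_DS,sat = 0.980 V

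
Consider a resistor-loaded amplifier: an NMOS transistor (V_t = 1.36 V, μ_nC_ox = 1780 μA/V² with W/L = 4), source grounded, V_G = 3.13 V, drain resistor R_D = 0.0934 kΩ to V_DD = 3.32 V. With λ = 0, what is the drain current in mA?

I_D = 11.2 mA

V_GS = V_G = 3.13 V, so V_ov = 3.13 − 1.36 = 1.77 V.
k_n = μ_nC_ox · (W/L) = 7.12 mA/V².
Assume saturation: I_D = ½ k_n V_ov² = 0.5 × 7.12 × 1.77² = 11.2 mA, giving V_DS = V_DD − I_D R_D = 3.32 − 11.2 × 0.0934 = 2.28 V.
V_DS = 2.28 V ≥ V_ov = 1.77 V, confirming saturation.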